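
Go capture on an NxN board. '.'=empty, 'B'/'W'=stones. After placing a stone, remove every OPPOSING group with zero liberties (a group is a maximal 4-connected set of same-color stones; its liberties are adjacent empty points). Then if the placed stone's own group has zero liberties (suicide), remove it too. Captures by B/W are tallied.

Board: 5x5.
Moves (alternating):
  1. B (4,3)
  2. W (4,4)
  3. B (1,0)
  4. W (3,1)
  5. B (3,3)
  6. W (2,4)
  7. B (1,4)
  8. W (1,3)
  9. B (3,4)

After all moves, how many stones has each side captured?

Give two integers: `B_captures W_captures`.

Answer: 1 0

Derivation:
Move 1: B@(4,3) -> caps B=0 W=0
Move 2: W@(4,4) -> caps B=0 W=0
Move 3: B@(1,0) -> caps B=0 W=0
Move 4: W@(3,1) -> caps B=0 W=0
Move 5: B@(3,3) -> caps B=0 W=0
Move 6: W@(2,4) -> caps B=0 W=0
Move 7: B@(1,4) -> caps B=0 W=0
Move 8: W@(1,3) -> caps B=0 W=0
Move 9: B@(3,4) -> caps B=1 W=0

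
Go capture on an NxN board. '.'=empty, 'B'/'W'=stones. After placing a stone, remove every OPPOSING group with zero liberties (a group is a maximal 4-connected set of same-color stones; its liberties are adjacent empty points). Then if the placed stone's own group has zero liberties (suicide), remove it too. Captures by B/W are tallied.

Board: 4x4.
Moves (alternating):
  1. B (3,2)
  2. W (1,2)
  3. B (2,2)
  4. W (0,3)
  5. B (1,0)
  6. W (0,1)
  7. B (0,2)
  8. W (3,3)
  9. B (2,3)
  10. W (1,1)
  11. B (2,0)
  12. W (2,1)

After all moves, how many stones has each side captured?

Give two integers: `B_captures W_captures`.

Answer: 1 0

Derivation:
Move 1: B@(3,2) -> caps B=0 W=0
Move 2: W@(1,2) -> caps B=0 W=0
Move 3: B@(2,2) -> caps B=0 W=0
Move 4: W@(0,3) -> caps B=0 W=0
Move 5: B@(1,0) -> caps B=0 W=0
Move 6: W@(0,1) -> caps B=0 W=0
Move 7: B@(0,2) -> caps B=0 W=0
Move 8: W@(3,3) -> caps B=0 W=0
Move 9: B@(2,3) -> caps B=1 W=0
Move 10: W@(1,1) -> caps B=1 W=0
Move 11: B@(2,0) -> caps B=1 W=0
Move 12: W@(2,1) -> caps B=1 W=0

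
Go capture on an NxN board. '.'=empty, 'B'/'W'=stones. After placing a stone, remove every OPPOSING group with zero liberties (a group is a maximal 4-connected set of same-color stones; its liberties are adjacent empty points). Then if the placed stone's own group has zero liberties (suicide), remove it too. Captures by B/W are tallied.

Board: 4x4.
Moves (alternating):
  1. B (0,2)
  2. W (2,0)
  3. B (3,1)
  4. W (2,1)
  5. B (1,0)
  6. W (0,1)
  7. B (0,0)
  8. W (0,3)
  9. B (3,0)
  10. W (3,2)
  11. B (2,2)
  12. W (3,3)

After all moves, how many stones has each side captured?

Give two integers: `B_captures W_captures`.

Answer: 0 2

Derivation:
Move 1: B@(0,2) -> caps B=0 W=0
Move 2: W@(2,0) -> caps B=0 W=0
Move 3: B@(3,1) -> caps B=0 W=0
Move 4: W@(2,1) -> caps B=0 W=0
Move 5: B@(1,0) -> caps B=0 W=0
Move 6: W@(0,1) -> caps B=0 W=0
Move 7: B@(0,0) -> caps B=0 W=0
Move 8: W@(0,3) -> caps B=0 W=0
Move 9: B@(3,0) -> caps B=0 W=0
Move 10: W@(3,2) -> caps B=0 W=2
Move 11: B@(2,2) -> caps B=0 W=2
Move 12: W@(3,3) -> caps B=0 W=2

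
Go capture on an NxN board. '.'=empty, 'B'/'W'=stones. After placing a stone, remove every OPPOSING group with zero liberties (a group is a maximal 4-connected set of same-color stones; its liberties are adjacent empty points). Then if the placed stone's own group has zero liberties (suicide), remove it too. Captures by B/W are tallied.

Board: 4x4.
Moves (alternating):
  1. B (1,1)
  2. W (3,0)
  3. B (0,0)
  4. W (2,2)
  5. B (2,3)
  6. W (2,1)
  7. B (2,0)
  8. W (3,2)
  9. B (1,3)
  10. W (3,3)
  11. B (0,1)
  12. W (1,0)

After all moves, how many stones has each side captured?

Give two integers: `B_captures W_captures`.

Move 1: B@(1,1) -> caps B=0 W=0
Move 2: W@(3,0) -> caps B=0 W=0
Move 3: B@(0,0) -> caps B=0 W=0
Move 4: W@(2,2) -> caps B=0 W=0
Move 5: B@(2,3) -> caps B=0 W=0
Move 6: W@(2,1) -> caps B=0 W=0
Move 7: B@(2,0) -> caps B=0 W=0
Move 8: W@(3,2) -> caps B=0 W=0
Move 9: B@(1,3) -> caps B=0 W=0
Move 10: W@(3,3) -> caps B=0 W=0
Move 11: B@(0,1) -> caps B=0 W=0
Move 12: W@(1,0) -> caps B=0 W=1

Answer: 0 1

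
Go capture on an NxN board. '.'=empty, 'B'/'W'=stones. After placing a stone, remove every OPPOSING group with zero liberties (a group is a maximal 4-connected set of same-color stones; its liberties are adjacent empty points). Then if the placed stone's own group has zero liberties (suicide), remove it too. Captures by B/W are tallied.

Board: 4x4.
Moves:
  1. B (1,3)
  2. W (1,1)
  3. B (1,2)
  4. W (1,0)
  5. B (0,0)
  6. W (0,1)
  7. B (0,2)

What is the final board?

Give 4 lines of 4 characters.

Move 1: B@(1,3) -> caps B=0 W=0
Move 2: W@(1,1) -> caps B=0 W=0
Move 3: B@(1,2) -> caps B=0 W=0
Move 4: W@(1,0) -> caps B=0 W=0
Move 5: B@(0,0) -> caps B=0 W=0
Move 6: W@(0,1) -> caps B=0 W=1
Move 7: B@(0,2) -> caps B=0 W=1

Answer: .WB.
WWBB
....
....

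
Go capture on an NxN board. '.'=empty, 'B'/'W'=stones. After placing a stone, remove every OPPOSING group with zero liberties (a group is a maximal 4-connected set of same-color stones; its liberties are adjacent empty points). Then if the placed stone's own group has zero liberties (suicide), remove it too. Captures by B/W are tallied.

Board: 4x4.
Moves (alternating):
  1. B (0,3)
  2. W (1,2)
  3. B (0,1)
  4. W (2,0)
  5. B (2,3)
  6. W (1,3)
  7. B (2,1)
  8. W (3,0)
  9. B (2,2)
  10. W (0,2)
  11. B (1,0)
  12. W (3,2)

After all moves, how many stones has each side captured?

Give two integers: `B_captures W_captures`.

Answer: 0 1

Derivation:
Move 1: B@(0,3) -> caps B=0 W=0
Move 2: W@(1,2) -> caps B=0 W=0
Move 3: B@(0,1) -> caps B=0 W=0
Move 4: W@(2,0) -> caps B=0 W=0
Move 5: B@(2,3) -> caps B=0 W=0
Move 6: W@(1,3) -> caps B=0 W=0
Move 7: B@(2,1) -> caps B=0 W=0
Move 8: W@(3,0) -> caps B=0 W=0
Move 9: B@(2,2) -> caps B=0 W=0
Move 10: W@(0,2) -> caps B=0 W=1
Move 11: B@(1,0) -> caps B=0 W=1
Move 12: W@(3,2) -> caps B=0 W=1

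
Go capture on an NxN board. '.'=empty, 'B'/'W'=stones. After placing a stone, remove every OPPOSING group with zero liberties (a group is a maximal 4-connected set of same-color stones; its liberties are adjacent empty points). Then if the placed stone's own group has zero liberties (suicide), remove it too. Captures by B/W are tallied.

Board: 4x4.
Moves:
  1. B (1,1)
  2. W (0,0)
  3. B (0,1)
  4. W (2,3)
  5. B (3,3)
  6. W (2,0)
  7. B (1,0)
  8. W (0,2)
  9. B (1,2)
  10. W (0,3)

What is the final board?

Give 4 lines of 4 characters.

Answer: .BWW
BBB.
W..W
...B

Derivation:
Move 1: B@(1,1) -> caps B=0 W=0
Move 2: W@(0,0) -> caps B=0 W=0
Move 3: B@(0,1) -> caps B=0 W=0
Move 4: W@(2,3) -> caps B=0 W=0
Move 5: B@(3,3) -> caps B=0 W=0
Move 6: W@(2,0) -> caps B=0 W=0
Move 7: B@(1,0) -> caps B=1 W=0
Move 8: W@(0,2) -> caps B=1 W=0
Move 9: B@(1,2) -> caps B=1 W=0
Move 10: W@(0,3) -> caps B=1 W=0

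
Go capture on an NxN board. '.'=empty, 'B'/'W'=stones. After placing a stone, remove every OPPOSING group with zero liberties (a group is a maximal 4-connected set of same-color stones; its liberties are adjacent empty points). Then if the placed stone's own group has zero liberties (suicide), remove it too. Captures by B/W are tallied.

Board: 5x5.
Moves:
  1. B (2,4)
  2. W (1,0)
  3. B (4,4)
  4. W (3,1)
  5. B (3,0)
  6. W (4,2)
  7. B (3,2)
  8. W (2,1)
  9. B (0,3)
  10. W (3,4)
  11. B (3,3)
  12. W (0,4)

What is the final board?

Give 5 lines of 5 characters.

Answer: ...BW
W....
.W..B
BWBB.
..W.B

Derivation:
Move 1: B@(2,4) -> caps B=0 W=0
Move 2: W@(1,0) -> caps B=0 W=0
Move 3: B@(4,4) -> caps B=0 W=0
Move 4: W@(3,1) -> caps B=0 W=0
Move 5: B@(3,0) -> caps B=0 W=0
Move 6: W@(4,2) -> caps B=0 W=0
Move 7: B@(3,2) -> caps B=0 W=0
Move 8: W@(2,1) -> caps B=0 W=0
Move 9: B@(0,3) -> caps B=0 W=0
Move 10: W@(3,4) -> caps B=0 W=0
Move 11: B@(3,3) -> caps B=1 W=0
Move 12: W@(0,4) -> caps B=1 W=0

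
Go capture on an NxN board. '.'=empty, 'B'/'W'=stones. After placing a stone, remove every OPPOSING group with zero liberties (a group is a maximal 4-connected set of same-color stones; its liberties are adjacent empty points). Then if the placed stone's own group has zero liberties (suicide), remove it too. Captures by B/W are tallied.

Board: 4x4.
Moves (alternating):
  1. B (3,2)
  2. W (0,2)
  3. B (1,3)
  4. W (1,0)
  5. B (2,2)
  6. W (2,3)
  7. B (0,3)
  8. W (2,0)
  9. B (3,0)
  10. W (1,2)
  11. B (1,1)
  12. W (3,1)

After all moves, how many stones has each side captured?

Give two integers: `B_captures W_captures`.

Move 1: B@(3,2) -> caps B=0 W=0
Move 2: W@(0,2) -> caps B=0 W=0
Move 3: B@(1,3) -> caps B=0 W=0
Move 4: W@(1,0) -> caps B=0 W=0
Move 5: B@(2,2) -> caps B=0 W=0
Move 6: W@(2,3) -> caps B=0 W=0
Move 7: B@(0,3) -> caps B=0 W=0
Move 8: W@(2,0) -> caps B=0 W=0
Move 9: B@(3,0) -> caps B=0 W=0
Move 10: W@(1,2) -> caps B=0 W=2
Move 11: B@(1,1) -> caps B=0 W=2
Move 12: W@(3,1) -> caps B=0 W=3

Answer: 0 3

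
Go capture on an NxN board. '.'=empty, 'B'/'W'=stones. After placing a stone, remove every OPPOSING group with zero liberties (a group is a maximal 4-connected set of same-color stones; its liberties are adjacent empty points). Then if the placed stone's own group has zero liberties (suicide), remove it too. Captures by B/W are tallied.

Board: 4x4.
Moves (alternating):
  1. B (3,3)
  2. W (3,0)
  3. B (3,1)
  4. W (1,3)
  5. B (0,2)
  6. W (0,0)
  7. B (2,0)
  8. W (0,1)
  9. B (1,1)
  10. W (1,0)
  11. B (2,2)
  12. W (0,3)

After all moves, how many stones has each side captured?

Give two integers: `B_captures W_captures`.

Move 1: B@(3,3) -> caps B=0 W=0
Move 2: W@(3,0) -> caps B=0 W=0
Move 3: B@(3,1) -> caps B=0 W=0
Move 4: W@(1,3) -> caps B=0 W=0
Move 5: B@(0,2) -> caps B=0 W=0
Move 6: W@(0,0) -> caps B=0 W=0
Move 7: B@(2,0) -> caps B=1 W=0
Move 8: W@(0,1) -> caps B=1 W=0
Move 9: B@(1,1) -> caps B=1 W=0
Move 10: W@(1,0) -> caps B=1 W=0
Move 11: B@(2,2) -> caps B=1 W=0
Move 12: W@(0,3) -> caps B=1 W=0

Answer: 1 0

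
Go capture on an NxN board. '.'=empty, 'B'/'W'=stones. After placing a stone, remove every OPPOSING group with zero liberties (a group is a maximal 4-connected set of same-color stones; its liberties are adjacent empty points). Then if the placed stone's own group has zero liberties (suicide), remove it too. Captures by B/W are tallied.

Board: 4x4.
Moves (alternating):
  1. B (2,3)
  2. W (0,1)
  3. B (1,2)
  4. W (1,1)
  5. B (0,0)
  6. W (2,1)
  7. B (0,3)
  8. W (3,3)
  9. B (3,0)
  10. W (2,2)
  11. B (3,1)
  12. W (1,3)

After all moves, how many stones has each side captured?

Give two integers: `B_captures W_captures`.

Answer: 0 1

Derivation:
Move 1: B@(2,3) -> caps B=0 W=0
Move 2: W@(0,1) -> caps B=0 W=0
Move 3: B@(1,2) -> caps B=0 W=0
Move 4: W@(1,1) -> caps B=0 W=0
Move 5: B@(0,0) -> caps B=0 W=0
Move 6: W@(2,1) -> caps B=0 W=0
Move 7: B@(0,3) -> caps B=0 W=0
Move 8: W@(3,3) -> caps B=0 W=0
Move 9: B@(3,0) -> caps B=0 W=0
Move 10: W@(2,2) -> caps B=0 W=0
Move 11: B@(3,1) -> caps B=0 W=0
Move 12: W@(1,3) -> caps B=0 W=1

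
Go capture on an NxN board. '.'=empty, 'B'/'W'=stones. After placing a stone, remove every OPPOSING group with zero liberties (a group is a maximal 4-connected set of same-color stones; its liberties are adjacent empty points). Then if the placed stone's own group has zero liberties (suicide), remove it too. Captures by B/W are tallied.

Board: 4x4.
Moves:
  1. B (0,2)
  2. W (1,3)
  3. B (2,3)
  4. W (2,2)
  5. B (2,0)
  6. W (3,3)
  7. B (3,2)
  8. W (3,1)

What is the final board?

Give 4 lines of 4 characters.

Move 1: B@(0,2) -> caps B=0 W=0
Move 2: W@(1,3) -> caps B=0 W=0
Move 3: B@(2,3) -> caps B=0 W=0
Move 4: W@(2,2) -> caps B=0 W=0
Move 5: B@(2,0) -> caps B=0 W=0
Move 6: W@(3,3) -> caps B=0 W=1
Move 7: B@(3,2) -> caps B=0 W=1
Move 8: W@(3,1) -> caps B=0 W=2

Answer: ..B.
...W
B.W.
.W.W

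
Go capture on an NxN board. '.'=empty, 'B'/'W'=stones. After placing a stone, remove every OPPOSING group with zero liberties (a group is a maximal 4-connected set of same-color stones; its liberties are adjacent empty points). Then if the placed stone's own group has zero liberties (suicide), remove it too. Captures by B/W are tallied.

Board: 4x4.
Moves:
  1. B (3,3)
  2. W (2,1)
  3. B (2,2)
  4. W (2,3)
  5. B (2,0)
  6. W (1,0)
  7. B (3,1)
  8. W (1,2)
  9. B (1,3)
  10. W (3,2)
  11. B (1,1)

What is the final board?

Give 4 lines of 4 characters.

Answer: ....
WBWB
B.B.
.B.B

Derivation:
Move 1: B@(3,3) -> caps B=0 W=0
Move 2: W@(2,1) -> caps B=0 W=0
Move 3: B@(2,2) -> caps B=0 W=0
Move 4: W@(2,3) -> caps B=0 W=0
Move 5: B@(2,0) -> caps B=0 W=0
Move 6: W@(1,0) -> caps B=0 W=0
Move 7: B@(3,1) -> caps B=0 W=0
Move 8: W@(1,2) -> caps B=0 W=0
Move 9: B@(1,3) -> caps B=1 W=0
Move 10: W@(3,2) -> caps B=1 W=0
Move 11: B@(1,1) -> caps B=2 W=0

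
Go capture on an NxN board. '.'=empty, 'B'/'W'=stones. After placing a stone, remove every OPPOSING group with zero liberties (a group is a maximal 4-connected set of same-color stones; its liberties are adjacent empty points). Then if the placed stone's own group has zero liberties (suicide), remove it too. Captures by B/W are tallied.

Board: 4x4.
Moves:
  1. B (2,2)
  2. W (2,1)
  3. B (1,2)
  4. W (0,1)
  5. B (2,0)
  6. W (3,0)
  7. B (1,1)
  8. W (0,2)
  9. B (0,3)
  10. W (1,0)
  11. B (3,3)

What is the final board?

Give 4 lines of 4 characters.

Answer: .WWB
WBB.
.WB.
W..B

Derivation:
Move 1: B@(2,2) -> caps B=0 W=0
Move 2: W@(2,1) -> caps B=0 W=0
Move 3: B@(1,2) -> caps B=0 W=0
Move 4: W@(0,1) -> caps B=0 W=0
Move 5: B@(2,0) -> caps B=0 W=0
Move 6: W@(3,0) -> caps B=0 W=0
Move 7: B@(1,1) -> caps B=0 W=0
Move 8: W@(0,2) -> caps B=0 W=0
Move 9: B@(0,3) -> caps B=0 W=0
Move 10: W@(1,0) -> caps B=0 W=1
Move 11: B@(3,3) -> caps B=0 W=1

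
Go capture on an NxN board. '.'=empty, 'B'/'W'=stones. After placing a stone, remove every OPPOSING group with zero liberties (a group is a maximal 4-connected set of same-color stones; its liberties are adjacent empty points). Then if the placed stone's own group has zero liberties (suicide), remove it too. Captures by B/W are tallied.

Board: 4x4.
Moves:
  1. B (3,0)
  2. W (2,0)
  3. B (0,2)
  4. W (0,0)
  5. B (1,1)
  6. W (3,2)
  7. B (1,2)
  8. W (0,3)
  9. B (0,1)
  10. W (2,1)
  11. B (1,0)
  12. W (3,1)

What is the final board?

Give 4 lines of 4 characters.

Move 1: B@(3,0) -> caps B=0 W=0
Move 2: W@(2,0) -> caps B=0 W=0
Move 3: B@(0,2) -> caps B=0 W=0
Move 4: W@(0,0) -> caps B=0 W=0
Move 5: B@(1,1) -> caps B=0 W=0
Move 6: W@(3,2) -> caps B=0 W=0
Move 7: B@(1,2) -> caps B=0 W=0
Move 8: W@(0,3) -> caps B=0 W=0
Move 9: B@(0,1) -> caps B=0 W=0
Move 10: W@(2,1) -> caps B=0 W=0
Move 11: B@(1,0) -> caps B=1 W=0
Move 12: W@(3,1) -> caps B=1 W=1

Answer: .BBW
BBB.
WW..
.WW.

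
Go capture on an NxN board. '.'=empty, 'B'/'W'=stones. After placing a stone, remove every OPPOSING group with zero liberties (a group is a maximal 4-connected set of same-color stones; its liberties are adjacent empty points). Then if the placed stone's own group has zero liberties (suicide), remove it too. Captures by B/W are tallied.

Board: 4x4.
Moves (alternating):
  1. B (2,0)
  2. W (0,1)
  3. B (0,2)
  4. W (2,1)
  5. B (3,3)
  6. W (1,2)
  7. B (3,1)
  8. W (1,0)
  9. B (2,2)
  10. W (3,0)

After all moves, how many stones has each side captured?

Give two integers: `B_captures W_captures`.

Answer: 0 1

Derivation:
Move 1: B@(2,0) -> caps B=0 W=0
Move 2: W@(0,1) -> caps B=0 W=0
Move 3: B@(0,2) -> caps B=0 W=0
Move 4: W@(2,1) -> caps B=0 W=0
Move 5: B@(3,3) -> caps B=0 W=0
Move 6: W@(1,2) -> caps B=0 W=0
Move 7: B@(3,1) -> caps B=0 W=0
Move 8: W@(1,0) -> caps B=0 W=0
Move 9: B@(2,2) -> caps B=0 W=0
Move 10: W@(3,0) -> caps B=0 W=1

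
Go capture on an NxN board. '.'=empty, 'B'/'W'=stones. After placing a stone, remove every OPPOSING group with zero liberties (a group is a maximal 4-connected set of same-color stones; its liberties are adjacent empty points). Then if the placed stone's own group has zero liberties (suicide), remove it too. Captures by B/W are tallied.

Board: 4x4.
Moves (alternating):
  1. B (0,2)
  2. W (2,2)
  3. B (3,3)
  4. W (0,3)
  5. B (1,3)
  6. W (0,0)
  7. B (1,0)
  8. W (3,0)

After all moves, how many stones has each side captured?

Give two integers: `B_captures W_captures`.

Move 1: B@(0,2) -> caps B=0 W=0
Move 2: W@(2,2) -> caps B=0 W=0
Move 3: B@(3,3) -> caps B=0 W=0
Move 4: W@(0,3) -> caps B=0 W=0
Move 5: B@(1,3) -> caps B=1 W=0
Move 6: W@(0,0) -> caps B=1 W=0
Move 7: B@(1,0) -> caps B=1 W=0
Move 8: W@(3,0) -> caps B=1 W=0

Answer: 1 0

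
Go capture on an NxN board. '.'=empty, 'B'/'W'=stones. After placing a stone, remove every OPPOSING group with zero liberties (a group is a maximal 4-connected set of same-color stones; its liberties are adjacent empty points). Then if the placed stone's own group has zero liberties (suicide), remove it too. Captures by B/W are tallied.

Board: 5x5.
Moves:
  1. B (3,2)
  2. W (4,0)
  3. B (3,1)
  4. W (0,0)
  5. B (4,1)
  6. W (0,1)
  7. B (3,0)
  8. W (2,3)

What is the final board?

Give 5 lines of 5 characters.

Move 1: B@(3,2) -> caps B=0 W=0
Move 2: W@(4,0) -> caps B=0 W=0
Move 3: B@(3,1) -> caps B=0 W=0
Move 4: W@(0,0) -> caps B=0 W=0
Move 5: B@(4,1) -> caps B=0 W=0
Move 6: W@(0,1) -> caps B=0 W=0
Move 7: B@(3,0) -> caps B=1 W=0
Move 8: W@(2,3) -> caps B=1 W=0

Answer: WW...
.....
...W.
BBB..
.B...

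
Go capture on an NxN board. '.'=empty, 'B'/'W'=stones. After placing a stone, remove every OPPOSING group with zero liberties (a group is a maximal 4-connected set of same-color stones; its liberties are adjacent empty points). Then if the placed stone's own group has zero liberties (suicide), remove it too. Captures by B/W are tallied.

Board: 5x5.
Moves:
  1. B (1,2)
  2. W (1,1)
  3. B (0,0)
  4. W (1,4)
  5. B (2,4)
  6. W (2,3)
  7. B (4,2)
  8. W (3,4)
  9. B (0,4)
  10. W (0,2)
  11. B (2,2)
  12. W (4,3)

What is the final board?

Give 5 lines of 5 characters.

Move 1: B@(1,2) -> caps B=0 W=0
Move 2: W@(1,1) -> caps B=0 W=0
Move 3: B@(0,0) -> caps B=0 W=0
Move 4: W@(1,4) -> caps B=0 W=0
Move 5: B@(2,4) -> caps B=0 W=0
Move 6: W@(2,3) -> caps B=0 W=0
Move 7: B@(4,2) -> caps B=0 W=0
Move 8: W@(3,4) -> caps B=0 W=1
Move 9: B@(0,4) -> caps B=0 W=1
Move 10: W@(0,2) -> caps B=0 W=1
Move 11: B@(2,2) -> caps B=0 W=1
Move 12: W@(4,3) -> caps B=0 W=1

Answer: B.W.B
.WB.W
..BW.
....W
..BW.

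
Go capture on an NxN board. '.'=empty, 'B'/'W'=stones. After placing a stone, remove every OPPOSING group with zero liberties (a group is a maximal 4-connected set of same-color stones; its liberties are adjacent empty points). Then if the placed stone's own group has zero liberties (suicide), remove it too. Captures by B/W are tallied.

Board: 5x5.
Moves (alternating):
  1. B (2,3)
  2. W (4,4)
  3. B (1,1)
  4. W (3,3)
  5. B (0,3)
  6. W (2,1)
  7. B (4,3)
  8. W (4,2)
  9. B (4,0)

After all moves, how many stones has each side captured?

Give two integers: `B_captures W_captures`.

Answer: 0 1

Derivation:
Move 1: B@(2,3) -> caps B=0 W=0
Move 2: W@(4,4) -> caps B=0 W=0
Move 3: B@(1,1) -> caps B=0 W=0
Move 4: W@(3,3) -> caps B=0 W=0
Move 5: B@(0,3) -> caps B=0 W=0
Move 6: W@(2,1) -> caps B=0 W=0
Move 7: B@(4,3) -> caps B=0 W=0
Move 8: W@(4,2) -> caps B=0 W=1
Move 9: B@(4,0) -> caps B=0 W=1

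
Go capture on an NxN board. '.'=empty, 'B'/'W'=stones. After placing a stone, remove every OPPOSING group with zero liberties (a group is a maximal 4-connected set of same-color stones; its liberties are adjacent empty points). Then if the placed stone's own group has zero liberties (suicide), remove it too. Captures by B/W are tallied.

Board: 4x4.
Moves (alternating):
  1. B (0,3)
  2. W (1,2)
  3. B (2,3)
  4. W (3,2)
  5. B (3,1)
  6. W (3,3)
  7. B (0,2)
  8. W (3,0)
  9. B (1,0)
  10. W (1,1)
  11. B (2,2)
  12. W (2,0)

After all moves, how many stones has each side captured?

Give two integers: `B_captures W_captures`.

Move 1: B@(0,3) -> caps B=0 W=0
Move 2: W@(1,2) -> caps B=0 W=0
Move 3: B@(2,3) -> caps B=0 W=0
Move 4: W@(3,2) -> caps B=0 W=0
Move 5: B@(3,1) -> caps B=0 W=0
Move 6: W@(3,3) -> caps B=0 W=0
Move 7: B@(0,2) -> caps B=0 W=0
Move 8: W@(3,0) -> caps B=0 W=0
Move 9: B@(1,0) -> caps B=0 W=0
Move 10: W@(1,1) -> caps B=0 W=0
Move 11: B@(2,2) -> caps B=2 W=0
Move 12: W@(2,0) -> caps B=2 W=0

Answer: 2 0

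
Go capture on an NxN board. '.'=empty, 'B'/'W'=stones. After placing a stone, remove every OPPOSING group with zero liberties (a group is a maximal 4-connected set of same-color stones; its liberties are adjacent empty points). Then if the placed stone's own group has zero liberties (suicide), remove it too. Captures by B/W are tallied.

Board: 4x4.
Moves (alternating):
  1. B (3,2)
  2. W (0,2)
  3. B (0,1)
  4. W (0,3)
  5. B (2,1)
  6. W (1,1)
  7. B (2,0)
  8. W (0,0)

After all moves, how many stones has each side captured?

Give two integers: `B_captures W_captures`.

Answer: 0 1

Derivation:
Move 1: B@(3,2) -> caps B=0 W=0
Move 2: W@(0,2) -> caps B=0 W=0
Move 3: B@(0,1) -> caps B=0 W=0
Move 4: W@(0,3) -> caps B=0 W=0
Move 5: B@(2,1) -> caps B=0 W=0
Move 6: W@(1,1) -> caps B=0 W=0
Move 7: B@(2,0) -> caps B=0 W=0
Move 8: W@(0,0) -> caps B=0 W=1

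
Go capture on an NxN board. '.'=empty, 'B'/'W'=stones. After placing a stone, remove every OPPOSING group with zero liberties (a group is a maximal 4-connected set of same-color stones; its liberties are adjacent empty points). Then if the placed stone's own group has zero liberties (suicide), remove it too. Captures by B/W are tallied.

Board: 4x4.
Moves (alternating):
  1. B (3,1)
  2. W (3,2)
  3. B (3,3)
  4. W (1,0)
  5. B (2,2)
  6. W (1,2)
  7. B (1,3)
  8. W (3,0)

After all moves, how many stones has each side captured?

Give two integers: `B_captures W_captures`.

Move 1: B@(3,1) -> caps B=0 W=0
Move 2: W@(3,2) -> caps B=0 W=0
Move 3: B@(3,3) -> caps B=0 W=0
Move 4: W@(1,0) -> caps B=0 W=0
Move 5: B@(2,2) -> caps B=1 W=0
Move 6: W@(1,2) -> caps B=1 W=0
Move 7: B@(1,3) -> caps B=1 W=0
Move 8: W@(3,0) -> caps B=1 W=0

Answer: 1 0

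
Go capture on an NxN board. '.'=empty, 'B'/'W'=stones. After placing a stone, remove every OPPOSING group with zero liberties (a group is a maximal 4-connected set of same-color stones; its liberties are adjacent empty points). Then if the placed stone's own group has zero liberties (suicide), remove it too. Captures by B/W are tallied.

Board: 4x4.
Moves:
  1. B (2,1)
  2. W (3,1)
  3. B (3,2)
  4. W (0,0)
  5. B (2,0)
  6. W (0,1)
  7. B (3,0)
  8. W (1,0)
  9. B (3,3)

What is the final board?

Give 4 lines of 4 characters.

Answer: WW..
W...
BB..
B.BB

Derivation:
Move 1: B@(2,1) -> caps B=0 W=0
Move 2: W@(3,1) -> caps B=0 W=0
Move 3: B@(3,2) -> caps B=0 W=0
Move 4: W@(0,0) -> caps B=0 W=0
Move 5: B@(2,0) -> caps B=0 W=0
Move 6: W@(0,1) -> caps B=0 W=0
Move 7: B@(3,0) -> caps B=1 W=0
Move 8: W@(1,0) -> caps B=1 W=0
Move 9: B@(3,3) -> caps B=1 W=0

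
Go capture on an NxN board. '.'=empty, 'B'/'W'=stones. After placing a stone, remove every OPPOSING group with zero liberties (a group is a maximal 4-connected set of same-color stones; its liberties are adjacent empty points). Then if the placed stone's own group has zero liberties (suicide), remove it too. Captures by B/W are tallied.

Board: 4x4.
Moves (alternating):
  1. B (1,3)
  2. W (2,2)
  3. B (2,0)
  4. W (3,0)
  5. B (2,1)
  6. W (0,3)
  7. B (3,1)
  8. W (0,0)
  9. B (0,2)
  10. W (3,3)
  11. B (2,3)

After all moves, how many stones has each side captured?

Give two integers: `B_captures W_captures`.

Answer: 2 0

Derivation:
Move 1: B@(1,3) -> caps B=0 W=0
Move 2: W@(2,2) -> caps B=0 W=0
Move 3: B@(2,0) -> caps B=0 W=0
Move 4: W@(3,0) -> caps B=0 W=0
Move 5: B@(2,1) -> caps B=0 W=0
Move 6: W@(0,3) -> caps B=0 W=0
Move 7: B@(3,1) -> caps B=1 W=0
Move 8: W@(0,0) -> caps B=1 W=0
Move 9: B@(0,2) -> caps B=2 W=0
Move 10: W@(3,3) -> caps B=2 W=0
Move 11: B@(2,3) -> caps B=2 W=0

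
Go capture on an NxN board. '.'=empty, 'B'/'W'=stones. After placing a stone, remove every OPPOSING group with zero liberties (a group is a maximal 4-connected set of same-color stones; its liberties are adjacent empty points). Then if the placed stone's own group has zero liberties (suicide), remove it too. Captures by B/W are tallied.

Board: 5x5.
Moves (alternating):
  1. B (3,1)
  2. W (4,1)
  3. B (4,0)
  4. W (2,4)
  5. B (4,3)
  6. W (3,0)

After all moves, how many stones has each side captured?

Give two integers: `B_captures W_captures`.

Move 1: B@(3,1) -> caps B=0 W=0
Move 2: W@(4,1) -> caps B=0 W=0
Move 3: B@(4,0) -> caps B=0 W=0
Move 4: W@(2,4) -> caps B=0 W=0
Move 5: B@(4,3) -> caps B=0 W=0
Move 6: W@(3,0) -> caps B=0 W=1

Answer: 0 1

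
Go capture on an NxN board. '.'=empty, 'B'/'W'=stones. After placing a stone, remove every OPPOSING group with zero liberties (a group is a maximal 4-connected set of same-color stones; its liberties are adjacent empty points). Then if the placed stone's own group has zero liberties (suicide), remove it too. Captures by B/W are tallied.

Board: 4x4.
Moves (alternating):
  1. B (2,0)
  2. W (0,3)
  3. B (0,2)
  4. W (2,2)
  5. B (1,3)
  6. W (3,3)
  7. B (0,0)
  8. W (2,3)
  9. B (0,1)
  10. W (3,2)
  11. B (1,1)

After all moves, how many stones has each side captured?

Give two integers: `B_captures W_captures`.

Answer: 1 0

Derivation:
Move 1: B@(2,0) -> caps B=0 W=0
Move 2: W@(0,3) -> caps B=0 W=0
Move 3: B@(0,2) -> caps B=0 W=0
Move 4: W@(2,2) -> caps B=0 W=0
Move 5: B@(1,3) -> caps B=1 W=0
Move 6: W@(3,3) -> caps B=1 W=0
Move 7: B@(0,0) -> caps B=1 W=0
Move 8: W@(2,3) -> caps B=1 W=0
Move 9: B@(0,1) -> caps B=1 W=0
Move 10: W@(3,2) -> caps B=1 W=0
Move 11: B@(1,1) -> caps B=1 W=0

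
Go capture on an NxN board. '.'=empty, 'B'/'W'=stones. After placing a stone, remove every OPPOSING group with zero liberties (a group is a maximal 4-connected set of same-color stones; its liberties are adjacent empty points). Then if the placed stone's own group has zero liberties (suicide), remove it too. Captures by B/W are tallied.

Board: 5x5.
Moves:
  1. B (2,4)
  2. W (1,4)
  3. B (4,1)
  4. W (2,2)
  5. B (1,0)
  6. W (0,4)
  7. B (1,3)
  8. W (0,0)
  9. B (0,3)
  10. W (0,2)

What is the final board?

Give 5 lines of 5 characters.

Move 1: B@(2,4) -> caps B=0 W=0
Move 2: W@(1,4) -> caps B=0 W=0
Move 3: B@(4,1) -> caps B=0 W=0
Move 4: W@(2,2) -> caps B=0 W=0
Move 5: B@(1,0) -> caps B=0 W=0
Move 6: W@(0,4) -> caps B=0 W=0
Move 7: B@(1,3) -> caps B=0 W=0
Move 8: W@(0,0) -> caps B=0 W=0
Move 9: B@(0,3) -> caps B=2 W=0
Move 10: W@(0,2) -> caps B=2 W=0

Answer: W.WB.
B..B.
..W.B
.....
.B...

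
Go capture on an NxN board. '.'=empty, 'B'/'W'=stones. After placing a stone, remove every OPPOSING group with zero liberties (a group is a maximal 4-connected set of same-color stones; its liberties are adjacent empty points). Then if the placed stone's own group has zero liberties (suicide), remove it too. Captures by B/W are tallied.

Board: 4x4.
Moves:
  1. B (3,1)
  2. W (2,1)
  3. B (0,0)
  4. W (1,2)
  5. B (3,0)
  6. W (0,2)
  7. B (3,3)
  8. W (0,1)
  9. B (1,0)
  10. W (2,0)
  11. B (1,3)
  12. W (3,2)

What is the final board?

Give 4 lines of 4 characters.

Answer: BWW.
B.WB
WW..
..WB

Derivation:
Move 1: B@(3,1) -> caps B=0 W=0
Move 2: W@(2,1) -> caps B=0 W=0
Move 3: B@(0,0) -> caps B=0 W=0
Move 4: W@(1,2) -> caps B=0 W=0
Move 5: B@(3,0) -> caps B=0 W=0
Move 6: W@(0,2) -> caps B=0 W=0
Move 7: B@(3,3) -> caps B=0 W=0
Move 8: W@(0,1) -> caps B=0 W=0
Move 9: B@(1,0) -> caps B=0 W=0
Move 10: W@(2,0) -> caps B=0 W=0
Move 11: B@(1,3) -> caps B=0 W=0
Move 12: W@(3,2) -> caps B=0 W=2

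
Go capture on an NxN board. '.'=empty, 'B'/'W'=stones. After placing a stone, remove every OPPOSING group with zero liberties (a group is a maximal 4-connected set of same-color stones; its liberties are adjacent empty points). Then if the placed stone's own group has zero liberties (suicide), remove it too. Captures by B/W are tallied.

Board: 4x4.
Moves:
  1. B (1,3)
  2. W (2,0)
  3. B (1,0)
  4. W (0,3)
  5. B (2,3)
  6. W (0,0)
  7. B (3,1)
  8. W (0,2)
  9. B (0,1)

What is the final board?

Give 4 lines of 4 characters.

Move 1: B@(1,3) -> caps B=0 W=0
Move 2: W@(2,0) -> caps B=0 W=0
Move 3: B@(1,0) -> caps B=0 W=0
Move 4: W@(0,3) -> caps B=0 W=0
Move 5: B@(2,3) -> caps B=0 W=0
Move 6: W@(0,0) -> caps B=0 W=0
Move 7: B@(3,1) -> caps B=0 W=0
Move 8: W@(0,2) -> caps B=0 W=0
Move 9: B@(0,1) -> caps B=1 W=0

Answer: .BWW
B..B
W..B
.B..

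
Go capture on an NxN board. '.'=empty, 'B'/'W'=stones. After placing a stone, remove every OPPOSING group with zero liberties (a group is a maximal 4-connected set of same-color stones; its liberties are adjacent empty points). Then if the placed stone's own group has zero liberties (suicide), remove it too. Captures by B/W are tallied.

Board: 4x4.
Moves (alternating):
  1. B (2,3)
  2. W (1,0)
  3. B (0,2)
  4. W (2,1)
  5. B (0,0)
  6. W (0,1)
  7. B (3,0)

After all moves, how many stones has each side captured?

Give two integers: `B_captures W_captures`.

Move 1: B@(2,3) -> caps B=0 W=0
Move 2: W@(1,0) -> caps B=0 W=0
Move 3: B@(0,2) -> caps B=0 W=0
Move 4: W@(2,1) -> caps B=0 W=0
Move 5: B@(0,0) -> caps B=0 W=0
Move 6: W@(0,1) -> caps B=0 W=1
Move 7: B@(3,0) -> caps B=0 W=1

Answer: 0 1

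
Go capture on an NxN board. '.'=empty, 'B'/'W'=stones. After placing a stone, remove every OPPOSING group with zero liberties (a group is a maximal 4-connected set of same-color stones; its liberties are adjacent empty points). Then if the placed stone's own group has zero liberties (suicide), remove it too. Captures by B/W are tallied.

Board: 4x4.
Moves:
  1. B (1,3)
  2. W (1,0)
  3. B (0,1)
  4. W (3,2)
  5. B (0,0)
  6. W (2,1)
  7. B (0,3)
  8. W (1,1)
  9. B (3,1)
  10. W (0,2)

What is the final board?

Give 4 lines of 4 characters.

Answer: ..WB
WW.B
.W..
.BW.

Derivation:
Move 1: B@(1,3) -> caps B=0 W=0
Move 2: W@(1,0) -> caps B=0 W=0
Move 3: B@(0,1) -> caps B=0 W=0
Move 4: W@(3,2) -> caps B=0 W=0
Move 5: B@(0,0) -> caps B=0 W=0
Move 6: W@(2,1) -> caps B=0 W=0
Move 7: B@(0,3) -> caps B=0 W=0
Move 8: W@(1,1) -> caps B=0 W=0
Move 9: B@(3,1) -> caps B=0 W=0
Move 10: W@(0,2) -> caps B=0 W=2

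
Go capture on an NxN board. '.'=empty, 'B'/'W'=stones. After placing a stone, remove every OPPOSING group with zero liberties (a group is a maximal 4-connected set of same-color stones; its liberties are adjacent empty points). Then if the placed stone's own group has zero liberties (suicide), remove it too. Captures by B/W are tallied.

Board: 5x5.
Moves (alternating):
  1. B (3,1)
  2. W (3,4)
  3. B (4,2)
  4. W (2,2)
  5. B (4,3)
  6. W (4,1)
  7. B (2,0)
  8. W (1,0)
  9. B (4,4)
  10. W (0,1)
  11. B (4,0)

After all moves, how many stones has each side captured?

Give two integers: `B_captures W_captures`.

Answer: 1 0

Derivation:
Move 1: B@(3,1) -> caps B=0 W=0
Move 2: W@(3,4) -> caps B=0 W=0
Move 3: B@(4,2) -> caps B=0 W=0
Move 4: W@(2,2) -> caps B=0 W=0
Move 5: B@(4,3) -> caps B=0 W=0
Move 6: W@(4,1) -> caps B=0 W=0
Move 7: B@(2,0) -> caps B=0 W=0
Move 8: W@(1,0) -> caps B=0 W=0
Move 9: B@(4,4) -> caps B=0 W=0
Move 10: W@(0,1) -> caps B=0 W=0
Move 11: B@(4,0) -> caps B=1 W=0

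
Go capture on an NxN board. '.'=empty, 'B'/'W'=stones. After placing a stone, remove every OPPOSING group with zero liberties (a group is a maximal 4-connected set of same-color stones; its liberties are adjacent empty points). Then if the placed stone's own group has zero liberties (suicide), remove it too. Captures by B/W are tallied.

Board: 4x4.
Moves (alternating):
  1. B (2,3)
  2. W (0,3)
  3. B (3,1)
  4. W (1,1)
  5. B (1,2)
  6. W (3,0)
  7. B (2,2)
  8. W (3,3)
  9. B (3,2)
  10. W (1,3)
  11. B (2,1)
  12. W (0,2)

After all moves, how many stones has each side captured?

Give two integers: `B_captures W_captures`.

Move 1: B@(2,3) -> caps B=0 W=0
Move 2: W@(0,3) -> caps B=0 W=0
Move 3: B@(3,1) -> caps B=0 W=0
Move 4: W@(1,1) -> caps B=0 W=0
Move 5: B@(1,2) -> caps B=0 W=0
Move 6: W@(3,0) -> caps B=0 W=0
Move 7: B@(2,2) -> caps B=0 W=0
Move 8: W@(3,3) -> caps B=0 W=0
Move 9: B@(3,2) -> caps B=1 W=0
Move 10: W@(1,3) -> caps B=1 W=0
Move 11: B@(2,1) -> caps B=1 W=0
Move 12: W@(0,2) -> caps B=1 W=0

Answer: 1 0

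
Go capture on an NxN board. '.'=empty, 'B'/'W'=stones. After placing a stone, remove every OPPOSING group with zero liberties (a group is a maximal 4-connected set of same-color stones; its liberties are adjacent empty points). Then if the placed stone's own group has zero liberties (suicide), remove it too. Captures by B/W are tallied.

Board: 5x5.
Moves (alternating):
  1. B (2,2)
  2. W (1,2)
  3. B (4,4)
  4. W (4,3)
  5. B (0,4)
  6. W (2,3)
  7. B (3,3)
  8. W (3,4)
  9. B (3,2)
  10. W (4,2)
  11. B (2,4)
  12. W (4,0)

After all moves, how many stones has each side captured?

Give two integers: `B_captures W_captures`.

Answer: 0 1

Derivation:
Move 1: B@(2,2) -> caps B=0 W=0
Move 2: W@(1,2) -> caps B=0 W=0
Move 3: B@(4,4) -> caps B=0 W=0
Move 4: W@(4,3) -> caps B=0 W=0
Move 5: B@(0,4) -> caps B=0 W=0
Move 6: W@(2,3) -> caps B=0 W=0
Move 7: B@(3,3) -> caps B=0 W=0
Move 8: W@(3,4) -> caps B=0 W=1
Move 9: B@(3,2) -> caps B=0 W=1
Move 10: W@(4,2) -> caps B=0 W=1
Move 11: B@(2,4) -> caps B=0 W=1
Move 12: W@(4,0) -> caps B=0 W=1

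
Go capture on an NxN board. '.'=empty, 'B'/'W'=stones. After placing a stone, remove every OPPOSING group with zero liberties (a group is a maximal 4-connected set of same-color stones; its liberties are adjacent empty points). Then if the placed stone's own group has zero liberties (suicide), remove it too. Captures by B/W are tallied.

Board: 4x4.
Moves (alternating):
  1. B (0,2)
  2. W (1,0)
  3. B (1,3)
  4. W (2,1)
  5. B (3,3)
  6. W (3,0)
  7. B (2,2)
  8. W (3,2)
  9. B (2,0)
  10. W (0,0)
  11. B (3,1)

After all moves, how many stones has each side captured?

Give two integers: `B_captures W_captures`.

Answer: 1 0

Derivation:
Move 1: B@(0,2) -> caps B=0 W=0
Move 2: W@(1,0) -> caps B=0 W=0
Move 3: B@(1,3) -> caps B=0 W=0
Move 4: W@(2,1) -> caps B=0 W=0
Move 5: B@(3,3) -> caps B=0 W=0
Move 6: W@(3,0) -> caps B=0 W=0
Move 7: B@(2,2) -> caps B=0 W=0
Move 8: W@(3,2) -> caps B=0 W=0
Move 9: B@(2,0) -> caps B=0 W=0
Move 10: W@(0,0) -> caps B=0 W=0
Move 11: B@(3,1) -> caps B=1 W=0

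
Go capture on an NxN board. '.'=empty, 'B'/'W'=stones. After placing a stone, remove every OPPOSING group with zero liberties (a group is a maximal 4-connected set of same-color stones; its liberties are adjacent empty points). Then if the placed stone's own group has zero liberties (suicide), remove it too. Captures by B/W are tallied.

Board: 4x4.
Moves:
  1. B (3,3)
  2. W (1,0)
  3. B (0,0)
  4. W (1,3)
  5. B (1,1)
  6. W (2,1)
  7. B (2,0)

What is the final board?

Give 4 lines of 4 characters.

Move 1: B@(3,3) -> caps B=0 W=0
Move 2: W@(1,0) -> caps B=0 W=0
Move 3: B@(0,0) -> caps B=0 W=0
Move 4: W@(1,3) -> caps B=0 W=0
Move 5: B@(1,1) -> caps B=0 W=0
Move 6: W@(2,1) -> caps B=0 W=0
Move 7: B@(2,0) -> caps B=1 W=0

Answer: B...
.B.W
BW..
...B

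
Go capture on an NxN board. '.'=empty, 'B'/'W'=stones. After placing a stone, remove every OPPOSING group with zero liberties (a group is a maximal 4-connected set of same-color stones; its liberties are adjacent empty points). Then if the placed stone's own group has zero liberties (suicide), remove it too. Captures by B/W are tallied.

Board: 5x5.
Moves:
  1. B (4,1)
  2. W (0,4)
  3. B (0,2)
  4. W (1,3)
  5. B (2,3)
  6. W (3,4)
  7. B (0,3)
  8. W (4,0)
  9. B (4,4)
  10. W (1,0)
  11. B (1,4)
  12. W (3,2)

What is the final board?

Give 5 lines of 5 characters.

Move 1: B@(4,1) -> caps B=0 W=0
Move 2: W@(0,4) -> caps B=0 W=0
Move 3: B@(0,2) -> caps B=0 W=0
Move 4: W@(1,3) -> caps B=0 W=0
Move 5: B@(2,3) -> caps B=0 W=0
Move 6: W@(3,4) -> caps B=0 W=0
Move 7: B@(0,3) -> caps B=0 W=0
Move 8: W@(4,0) -> caps B=0 W=0
Move 9: B@(4,4) -> caps B=0 W=0
Move 10: W@(1,0) -> caps B=0 W=0
Move 11: B@(1,4) -> caps B=1 W=0
Move 12: W@(3,2) -> caps B=1 W=0

Answer: ..BB.
W..WB
...B.
..W.W
WB..B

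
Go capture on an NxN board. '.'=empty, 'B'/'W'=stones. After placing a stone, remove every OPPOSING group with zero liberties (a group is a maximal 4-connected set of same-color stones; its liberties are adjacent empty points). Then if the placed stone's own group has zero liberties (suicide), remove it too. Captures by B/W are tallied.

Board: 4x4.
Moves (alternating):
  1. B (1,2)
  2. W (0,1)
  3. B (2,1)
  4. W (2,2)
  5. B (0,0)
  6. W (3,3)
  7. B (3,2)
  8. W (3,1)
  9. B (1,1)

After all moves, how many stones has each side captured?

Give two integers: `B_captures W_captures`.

Answer: 0 1

Derivation:
Move 1: B@(1,2) -> caps B=0 W=0
Move 2: W@(0,1) -> caps B=0 W=0
Move 3: B@(2,1) -> caps B=0 W=0
Move 4: W@(2,2) -> caps B=0 W=0
Move 5: B@(0,0) -> caps B=0 W=0
Move 6: W@(3,3) -> caps B=0 W=0
Move 7: B@(3,2) -> caps B=0 W=0
Move 8: W@(3,1) -> caps B=0 W=1
Move 9: B@(1,1) -> caps B=0 W=1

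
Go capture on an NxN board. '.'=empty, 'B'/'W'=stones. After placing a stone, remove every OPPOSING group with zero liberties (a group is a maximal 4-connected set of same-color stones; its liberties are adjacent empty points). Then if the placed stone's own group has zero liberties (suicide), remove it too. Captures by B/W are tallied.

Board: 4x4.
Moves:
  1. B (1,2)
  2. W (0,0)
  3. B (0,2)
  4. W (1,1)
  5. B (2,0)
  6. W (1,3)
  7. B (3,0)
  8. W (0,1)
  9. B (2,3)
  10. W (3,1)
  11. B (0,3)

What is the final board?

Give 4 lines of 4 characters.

Move 1: B@(1,2) -> caps B=0 W=0
Move 2: W@(0,0) -> caps B=0 W=0
Move 3: B@(0,2) -> caps B=0 W=0
Move 4: W@(1,1) -> caps B=0 W=0
Move 5: B@(2,0) -> caps B=0 W=0
Move 6: W@(1,3) -> caps B=0 W=0
Move 7: B@(3,0) -> caps B=0 W=0
Move 8: W@(0,1) -> caps B=0 W=0
Move 9: B@(2,3) -> caps B=0 W=0
Move 10: W@(3,1) -> caps B=0 W=0
Move 11: B@(0,3) -> caps B=1 W=0

Answer: WWBB
.WB.
B..B
BW..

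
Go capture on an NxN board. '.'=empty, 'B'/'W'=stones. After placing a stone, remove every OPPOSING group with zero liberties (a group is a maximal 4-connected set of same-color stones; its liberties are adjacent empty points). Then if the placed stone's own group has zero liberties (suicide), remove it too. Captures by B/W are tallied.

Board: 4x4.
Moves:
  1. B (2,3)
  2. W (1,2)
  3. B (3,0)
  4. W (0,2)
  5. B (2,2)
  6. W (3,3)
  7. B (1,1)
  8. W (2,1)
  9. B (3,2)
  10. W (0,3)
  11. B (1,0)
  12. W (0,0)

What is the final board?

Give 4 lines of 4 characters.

Move 1: B@(2,3) -> caps B=0 W=0
Move 2: W@(1,2) -> caps B=0 W=0
Move 3: B@(3,0) -> caps B=0 W=0
Move 4: W@(0,2) -> caps B=0 W=0
Move 5: B@(2,2) -> caps B=0 W=0
Move 6: W@(3,3) -> caps B=0 W=0
Move 7: B@(1,1) -> caps B=0 W=0
Move 8: W@(2,1) -> caps B=0 W=0
Move 9: B@(3,2) -> caps B=1 W=0
Move 10: W@(0,3) -> caps B=1 W=0
Move 11: B@(1,0) -> caps B=1 W=0
Move 12: W@(0,0) -> caps B=1 W=0

Answer: W.WW
BBW.
.WBB
B.B.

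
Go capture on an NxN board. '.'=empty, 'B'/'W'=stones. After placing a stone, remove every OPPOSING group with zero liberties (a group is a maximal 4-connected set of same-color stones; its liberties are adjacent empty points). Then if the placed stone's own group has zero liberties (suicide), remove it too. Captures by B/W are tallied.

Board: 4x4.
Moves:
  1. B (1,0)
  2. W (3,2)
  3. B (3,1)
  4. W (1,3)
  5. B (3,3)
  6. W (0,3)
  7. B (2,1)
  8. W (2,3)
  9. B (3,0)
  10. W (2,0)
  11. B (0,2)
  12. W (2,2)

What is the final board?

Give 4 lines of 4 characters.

Move 1: B@(1,0) -> caps B=0 W=0
Move 2: W@(3,2) -> caps B=0 W=0
Move 3: B@(3,1) -> caps B=0 W=0
Move 4: W@(1,3) -> caps B=0 W=0
Move 5: B@(3,3) -> caps B=0 W=0
Move 6: W@(0,3) -> caps B=0 W=0
Move 7: B@(2,1) -> caps B=0 W=0
Move 8: W@(2,3) -> caps B=0 W=1
Move 9: B@(3,0) -> caps B=0 W=1
Move 10: W@(2,0) -> caps B=0 W=1
Move 11: B@(0,2) -> caps B=0 W=1
Move 12: W@(2,2) -> caps B=0 W=1

Answer: ..BW
B..W
.BWW
BBW.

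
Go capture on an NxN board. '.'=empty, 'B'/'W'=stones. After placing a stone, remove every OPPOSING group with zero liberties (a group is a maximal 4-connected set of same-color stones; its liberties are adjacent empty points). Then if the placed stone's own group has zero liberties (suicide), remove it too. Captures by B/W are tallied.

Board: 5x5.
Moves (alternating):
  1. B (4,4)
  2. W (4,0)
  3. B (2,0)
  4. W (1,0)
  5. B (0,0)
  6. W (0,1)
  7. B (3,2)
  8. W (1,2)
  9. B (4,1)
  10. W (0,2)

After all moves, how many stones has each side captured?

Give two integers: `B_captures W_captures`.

Answer: 0 1

Derivation:
Move 1: B@(4,4) -> caps B=0 W=0
Move 2: W@(4,0) -> caps B=0 W=0
Move 3: B@(2,0) -> caps B=0 W=0
Move 4: W@(1,0) -> caps B=0 W=0
Move 5: B@(0,0) -> caps B=0 W=0
Move 6: W@(0,1) -> caps B=0 W=1
Move 7: B@(3,2) -> caps B=0 W=1
Move 8: W@(1,2) -> caps B=0 W=1
Move 9: B@(4,1) -> caps B=0 W=1
Move 10: W@(0,2) -> caps B=0 W=1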